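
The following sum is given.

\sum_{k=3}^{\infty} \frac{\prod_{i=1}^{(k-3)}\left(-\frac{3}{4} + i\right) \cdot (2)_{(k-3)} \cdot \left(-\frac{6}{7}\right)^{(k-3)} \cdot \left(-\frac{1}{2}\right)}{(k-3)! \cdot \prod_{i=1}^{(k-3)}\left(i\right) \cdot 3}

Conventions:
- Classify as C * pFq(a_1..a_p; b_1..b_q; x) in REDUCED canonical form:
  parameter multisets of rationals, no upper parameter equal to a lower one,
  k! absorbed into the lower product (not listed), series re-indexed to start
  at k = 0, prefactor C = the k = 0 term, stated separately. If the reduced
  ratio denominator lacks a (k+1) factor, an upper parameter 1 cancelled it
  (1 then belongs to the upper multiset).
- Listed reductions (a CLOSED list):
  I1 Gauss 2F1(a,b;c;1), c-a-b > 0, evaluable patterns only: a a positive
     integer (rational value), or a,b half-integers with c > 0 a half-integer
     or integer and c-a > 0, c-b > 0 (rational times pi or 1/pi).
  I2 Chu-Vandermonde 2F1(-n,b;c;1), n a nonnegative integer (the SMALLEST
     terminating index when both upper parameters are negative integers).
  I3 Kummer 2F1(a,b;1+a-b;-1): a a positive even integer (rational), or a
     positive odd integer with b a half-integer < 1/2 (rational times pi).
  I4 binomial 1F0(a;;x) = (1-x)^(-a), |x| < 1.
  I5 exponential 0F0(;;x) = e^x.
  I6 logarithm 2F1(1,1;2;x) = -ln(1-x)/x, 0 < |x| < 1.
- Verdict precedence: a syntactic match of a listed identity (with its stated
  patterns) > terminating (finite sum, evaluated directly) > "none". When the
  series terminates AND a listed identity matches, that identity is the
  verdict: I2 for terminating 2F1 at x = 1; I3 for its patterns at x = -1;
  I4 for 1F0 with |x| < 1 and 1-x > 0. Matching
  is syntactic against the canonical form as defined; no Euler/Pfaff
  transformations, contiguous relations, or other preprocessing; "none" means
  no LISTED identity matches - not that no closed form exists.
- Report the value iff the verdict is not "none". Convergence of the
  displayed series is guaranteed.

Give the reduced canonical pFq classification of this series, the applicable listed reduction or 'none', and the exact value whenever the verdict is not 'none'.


Classification (C = -\frac{1}{6}): 2F1 with upper {\frac{1}{4}, 2}, lower {1}, argument x = -\frac{6}{7}. Verdict: none - at argument -\frac{6}{7} the multisets {\frac{1}{4}, 2} ; {1} match no listed identity.

First insight: with t_0 = -\frac{1}{6}, the running product (C = -1/6) telescopes to a rising factorial.
Step ratio: r(k) = -\frac{6}{7} * (k+\frac{1}{4}) (k+2) / [(k+1) (k+1)] - rational in k, leading ratio -\frac{6}{7}; with t_0 = -\frac{1}{6}, classification follows.


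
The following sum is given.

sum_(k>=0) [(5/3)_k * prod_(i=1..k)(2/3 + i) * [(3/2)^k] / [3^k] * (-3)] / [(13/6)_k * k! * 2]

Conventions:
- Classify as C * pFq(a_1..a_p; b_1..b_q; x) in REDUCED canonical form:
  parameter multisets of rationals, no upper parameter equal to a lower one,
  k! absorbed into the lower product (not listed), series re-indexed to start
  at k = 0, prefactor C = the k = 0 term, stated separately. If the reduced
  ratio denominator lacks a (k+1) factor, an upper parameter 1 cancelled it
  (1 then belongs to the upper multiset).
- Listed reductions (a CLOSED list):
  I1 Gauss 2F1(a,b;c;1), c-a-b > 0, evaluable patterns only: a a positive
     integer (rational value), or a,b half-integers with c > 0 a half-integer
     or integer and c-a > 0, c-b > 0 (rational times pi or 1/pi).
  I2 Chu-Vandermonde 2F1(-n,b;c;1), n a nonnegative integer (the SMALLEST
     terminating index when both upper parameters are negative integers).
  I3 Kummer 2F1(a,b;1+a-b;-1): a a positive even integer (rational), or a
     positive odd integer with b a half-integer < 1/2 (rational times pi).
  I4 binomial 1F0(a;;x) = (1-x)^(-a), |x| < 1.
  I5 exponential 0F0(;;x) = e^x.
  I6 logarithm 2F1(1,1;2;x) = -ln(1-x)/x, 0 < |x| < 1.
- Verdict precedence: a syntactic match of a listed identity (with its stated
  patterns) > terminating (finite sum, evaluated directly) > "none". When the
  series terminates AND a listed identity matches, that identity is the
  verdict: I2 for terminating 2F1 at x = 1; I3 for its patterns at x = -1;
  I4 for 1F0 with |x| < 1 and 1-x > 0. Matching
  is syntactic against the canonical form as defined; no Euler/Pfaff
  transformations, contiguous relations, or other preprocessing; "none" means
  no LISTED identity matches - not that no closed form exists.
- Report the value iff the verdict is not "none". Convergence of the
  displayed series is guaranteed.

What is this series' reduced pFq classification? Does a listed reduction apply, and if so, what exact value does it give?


The series (x = 1/2) is 2F1: upper {5/3, 5/3}, lower {13/6}, prefactor -3/2. Verdict: none. No listed pattern accepts 2F1(5/3, 5/3; 13/6; 1/2).

The tell: with t_0 = -3/2, the running product (C = -3/2, x = 1/2) telescopes to a rising factorial.
Ratio: r(k) = (1/2) * (k+5/3) (k+5/3) / [(k+13/6) (k+1)] - rational; roots negated = parameters, x = (1/2), C = -3/2.


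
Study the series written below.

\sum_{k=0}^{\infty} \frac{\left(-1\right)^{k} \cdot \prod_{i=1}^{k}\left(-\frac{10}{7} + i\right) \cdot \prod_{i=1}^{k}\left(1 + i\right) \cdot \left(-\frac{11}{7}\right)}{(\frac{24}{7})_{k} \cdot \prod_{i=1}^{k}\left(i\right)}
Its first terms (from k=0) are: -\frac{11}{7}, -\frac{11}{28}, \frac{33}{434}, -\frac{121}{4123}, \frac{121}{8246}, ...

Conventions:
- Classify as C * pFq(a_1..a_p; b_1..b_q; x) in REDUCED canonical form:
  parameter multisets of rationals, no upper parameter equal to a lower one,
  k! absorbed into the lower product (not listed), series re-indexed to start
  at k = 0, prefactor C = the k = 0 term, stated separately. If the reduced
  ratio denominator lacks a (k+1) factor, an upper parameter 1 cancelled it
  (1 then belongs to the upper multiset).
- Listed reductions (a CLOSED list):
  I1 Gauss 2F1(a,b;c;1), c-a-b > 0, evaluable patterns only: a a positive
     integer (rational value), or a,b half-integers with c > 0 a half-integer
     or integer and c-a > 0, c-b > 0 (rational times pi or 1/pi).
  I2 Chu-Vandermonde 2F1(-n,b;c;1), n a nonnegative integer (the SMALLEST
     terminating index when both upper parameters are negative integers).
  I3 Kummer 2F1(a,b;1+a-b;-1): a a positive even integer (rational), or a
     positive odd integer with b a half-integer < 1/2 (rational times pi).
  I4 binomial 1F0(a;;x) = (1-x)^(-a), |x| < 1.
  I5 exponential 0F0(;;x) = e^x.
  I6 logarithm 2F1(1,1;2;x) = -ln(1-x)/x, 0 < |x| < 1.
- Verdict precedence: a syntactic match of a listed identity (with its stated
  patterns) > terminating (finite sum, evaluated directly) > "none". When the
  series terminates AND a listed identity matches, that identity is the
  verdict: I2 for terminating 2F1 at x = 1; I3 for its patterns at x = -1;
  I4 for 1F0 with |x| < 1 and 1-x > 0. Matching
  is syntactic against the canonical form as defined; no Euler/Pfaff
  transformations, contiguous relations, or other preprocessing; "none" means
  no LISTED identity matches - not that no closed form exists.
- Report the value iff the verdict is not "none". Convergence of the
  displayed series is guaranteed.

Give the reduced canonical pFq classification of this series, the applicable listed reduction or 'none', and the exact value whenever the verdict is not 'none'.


This is -\frac{11}{7} * 2F1(-\frac{3}{7}, 2; \frac{24}{7}; -1) in reduced canonical form. Verdict at x = -1: Kummer's theorem (I3) matches (x = -1; c = \frac{24}{7} equals 1+a-b for upper {-\frac{3}{7}, 2}: listed pattern). Exact value: -\frac{187}{98}.

Key observation: x = -1 and the running product (C = -11/7, x = -1) telescopes to a rising factorial.
Ratio: r(k) = -1 * (k-\frac{3}{7}) (k+2) / [(k+\frac{24}{7}) (k+1)] - rational in k, leading ratio -1; with t_0 = -\frac{11}{7}, classification follows.


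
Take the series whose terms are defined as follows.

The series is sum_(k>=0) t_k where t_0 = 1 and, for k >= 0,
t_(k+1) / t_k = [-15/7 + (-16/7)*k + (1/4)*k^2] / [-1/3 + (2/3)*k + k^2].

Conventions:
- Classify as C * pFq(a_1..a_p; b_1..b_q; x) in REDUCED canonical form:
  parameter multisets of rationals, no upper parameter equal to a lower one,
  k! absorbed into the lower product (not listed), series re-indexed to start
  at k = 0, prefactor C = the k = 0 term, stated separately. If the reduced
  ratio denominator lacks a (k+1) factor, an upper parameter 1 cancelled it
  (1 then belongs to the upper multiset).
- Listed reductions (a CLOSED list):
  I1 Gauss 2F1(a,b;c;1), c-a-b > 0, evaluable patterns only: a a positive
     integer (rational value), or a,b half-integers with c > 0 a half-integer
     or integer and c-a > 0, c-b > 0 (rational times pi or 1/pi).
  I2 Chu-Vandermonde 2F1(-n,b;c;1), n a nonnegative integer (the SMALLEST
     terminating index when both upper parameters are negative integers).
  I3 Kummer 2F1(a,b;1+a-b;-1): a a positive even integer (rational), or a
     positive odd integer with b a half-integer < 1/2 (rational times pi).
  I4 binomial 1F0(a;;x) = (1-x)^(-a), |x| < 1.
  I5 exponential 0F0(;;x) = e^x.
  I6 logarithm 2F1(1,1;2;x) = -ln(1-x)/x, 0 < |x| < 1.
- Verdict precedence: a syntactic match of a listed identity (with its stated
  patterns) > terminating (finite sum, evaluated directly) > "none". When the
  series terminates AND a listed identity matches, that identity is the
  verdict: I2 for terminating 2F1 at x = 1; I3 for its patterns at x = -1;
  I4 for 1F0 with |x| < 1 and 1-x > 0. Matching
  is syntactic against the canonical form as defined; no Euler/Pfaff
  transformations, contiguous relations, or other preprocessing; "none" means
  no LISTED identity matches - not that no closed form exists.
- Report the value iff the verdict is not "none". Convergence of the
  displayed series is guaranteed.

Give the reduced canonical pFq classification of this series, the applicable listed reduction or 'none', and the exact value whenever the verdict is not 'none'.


Classification (C = 1): 2F1 with upper {-10, 6/7}, lower {-1/3}, argument x = 1/4. Verdict: terminating - the sum ends at index 10 because -10 is a negative integer; exact evaluation follows. Hence: 64828944634405733/262282236908797952.

Key observation: t_0 = 1 here, and the expanded ratio factors over Q; prefactor 1, roots give parameters.
Term ratio: r(k) = (1/4) * (k-10) (k+6/7) / [(k-1/3) (k+1)] - poly over poly, x = (1/4) from leading terms; C = 1 at k = 0.


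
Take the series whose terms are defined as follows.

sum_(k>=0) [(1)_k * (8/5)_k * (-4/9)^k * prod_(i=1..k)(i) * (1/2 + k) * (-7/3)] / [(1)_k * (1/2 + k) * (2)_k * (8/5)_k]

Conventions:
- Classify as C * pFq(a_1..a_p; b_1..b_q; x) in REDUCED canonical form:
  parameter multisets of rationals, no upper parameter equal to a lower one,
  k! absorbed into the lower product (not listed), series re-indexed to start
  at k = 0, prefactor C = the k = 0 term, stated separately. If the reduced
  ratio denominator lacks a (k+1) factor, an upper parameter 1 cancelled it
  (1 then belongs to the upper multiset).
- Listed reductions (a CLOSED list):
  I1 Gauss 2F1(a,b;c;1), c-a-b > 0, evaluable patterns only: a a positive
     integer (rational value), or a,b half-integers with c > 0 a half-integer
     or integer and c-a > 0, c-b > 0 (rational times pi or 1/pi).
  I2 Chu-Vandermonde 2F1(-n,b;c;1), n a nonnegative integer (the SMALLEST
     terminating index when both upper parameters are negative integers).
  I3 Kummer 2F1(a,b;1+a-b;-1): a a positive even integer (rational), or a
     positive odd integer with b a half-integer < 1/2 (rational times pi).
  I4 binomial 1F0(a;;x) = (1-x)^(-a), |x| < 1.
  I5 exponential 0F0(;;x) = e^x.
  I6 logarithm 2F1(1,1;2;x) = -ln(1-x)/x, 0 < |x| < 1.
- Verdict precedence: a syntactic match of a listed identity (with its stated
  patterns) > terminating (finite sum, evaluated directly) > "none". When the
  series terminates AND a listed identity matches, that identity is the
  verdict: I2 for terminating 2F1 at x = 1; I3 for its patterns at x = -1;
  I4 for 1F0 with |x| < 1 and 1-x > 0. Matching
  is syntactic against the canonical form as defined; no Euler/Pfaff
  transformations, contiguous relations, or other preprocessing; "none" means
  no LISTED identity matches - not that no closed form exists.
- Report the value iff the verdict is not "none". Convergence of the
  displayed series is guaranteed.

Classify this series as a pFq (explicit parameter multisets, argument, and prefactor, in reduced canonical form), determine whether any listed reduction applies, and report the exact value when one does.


Canonical form: C = -7/3 times 2F1 with upper {1, 1}, lower {2}, x = -4/9. Verdict: the logarithmic series (I6) applies (the logarithm: parameters (1,1;2), x = -4/9). Value: (-21/4) * ln(13/9).

Key step: t_0 = -7/3 here, and (1)_k (C = -7/3) is k! itself.
Adjacent-term ratio: r(k) = (-4/9) * (k+1) (k+1) / [(k+2) (k+1)] ; factor over Q: parameters, x = (-4/9), and C = -7/3.


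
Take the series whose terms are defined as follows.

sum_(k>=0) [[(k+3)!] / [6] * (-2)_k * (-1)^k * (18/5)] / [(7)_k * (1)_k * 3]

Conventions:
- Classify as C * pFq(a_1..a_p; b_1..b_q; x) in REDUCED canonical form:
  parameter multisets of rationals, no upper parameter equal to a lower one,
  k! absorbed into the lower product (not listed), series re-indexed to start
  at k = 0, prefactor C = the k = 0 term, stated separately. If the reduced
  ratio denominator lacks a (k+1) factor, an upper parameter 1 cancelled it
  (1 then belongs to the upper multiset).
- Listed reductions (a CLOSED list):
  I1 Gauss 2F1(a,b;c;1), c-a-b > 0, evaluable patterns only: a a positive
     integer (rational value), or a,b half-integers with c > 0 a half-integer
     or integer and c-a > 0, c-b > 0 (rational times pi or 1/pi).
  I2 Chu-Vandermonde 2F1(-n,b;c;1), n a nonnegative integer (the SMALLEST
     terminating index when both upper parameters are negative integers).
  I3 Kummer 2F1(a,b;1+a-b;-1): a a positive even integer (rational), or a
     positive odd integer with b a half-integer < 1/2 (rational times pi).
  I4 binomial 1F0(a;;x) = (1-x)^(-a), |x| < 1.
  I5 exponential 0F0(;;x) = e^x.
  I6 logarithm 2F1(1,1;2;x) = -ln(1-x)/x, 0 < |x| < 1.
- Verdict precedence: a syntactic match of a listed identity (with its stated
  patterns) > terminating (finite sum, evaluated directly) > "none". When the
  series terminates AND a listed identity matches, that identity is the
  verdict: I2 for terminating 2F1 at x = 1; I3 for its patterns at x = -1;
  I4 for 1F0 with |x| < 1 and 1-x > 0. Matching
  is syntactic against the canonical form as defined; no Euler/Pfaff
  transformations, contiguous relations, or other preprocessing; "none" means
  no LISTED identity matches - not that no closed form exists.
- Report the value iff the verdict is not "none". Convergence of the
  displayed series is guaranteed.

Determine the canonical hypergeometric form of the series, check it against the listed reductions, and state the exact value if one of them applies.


With C = 6/5: the canonical form is 2F1(-2, 4; 7; -1). Verdict at x = -1: Kummer (I3) matches (x = -1; c = 7 equals 1+a-b for upper {-2, 4}: listed pattern). Its exact value is 3.

Structural cue: t_0 = 6/5 here, and (1)_k (prefactor 6/5) is k! itself.
Term ratio: r(k) = (-1) * (k-2) (k+4) / [(k+7) (k+1)] - rational in k, leading ratio (-1); with t_0 = 6/5, classification follows.


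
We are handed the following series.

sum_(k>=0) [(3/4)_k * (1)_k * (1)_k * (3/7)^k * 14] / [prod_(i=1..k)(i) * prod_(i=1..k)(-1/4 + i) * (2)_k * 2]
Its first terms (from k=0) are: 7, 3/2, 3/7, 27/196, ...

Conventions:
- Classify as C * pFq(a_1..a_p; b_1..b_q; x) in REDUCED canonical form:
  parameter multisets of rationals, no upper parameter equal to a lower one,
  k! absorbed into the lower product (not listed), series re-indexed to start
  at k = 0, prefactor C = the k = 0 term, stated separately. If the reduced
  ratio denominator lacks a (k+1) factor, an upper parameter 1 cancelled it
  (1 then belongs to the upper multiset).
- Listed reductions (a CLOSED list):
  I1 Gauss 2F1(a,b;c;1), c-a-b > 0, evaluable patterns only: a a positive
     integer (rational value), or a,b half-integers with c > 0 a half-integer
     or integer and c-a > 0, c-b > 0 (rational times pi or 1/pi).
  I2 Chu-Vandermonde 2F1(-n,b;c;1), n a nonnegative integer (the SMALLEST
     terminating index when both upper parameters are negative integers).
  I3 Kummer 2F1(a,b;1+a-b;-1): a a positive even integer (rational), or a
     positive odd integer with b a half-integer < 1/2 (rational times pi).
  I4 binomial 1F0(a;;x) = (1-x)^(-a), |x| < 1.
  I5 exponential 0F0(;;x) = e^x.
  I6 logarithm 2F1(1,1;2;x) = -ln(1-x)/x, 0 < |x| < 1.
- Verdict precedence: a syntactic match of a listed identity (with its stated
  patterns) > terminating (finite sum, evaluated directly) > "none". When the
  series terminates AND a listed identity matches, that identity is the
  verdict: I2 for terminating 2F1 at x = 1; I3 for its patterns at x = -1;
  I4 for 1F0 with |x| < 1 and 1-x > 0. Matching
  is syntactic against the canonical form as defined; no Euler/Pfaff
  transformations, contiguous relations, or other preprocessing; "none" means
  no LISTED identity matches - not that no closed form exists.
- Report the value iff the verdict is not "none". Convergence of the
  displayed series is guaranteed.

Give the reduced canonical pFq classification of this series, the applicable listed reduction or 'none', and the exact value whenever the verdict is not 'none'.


x = 3/7 here; the reduced form reads 2F1, upper {1, 1}, lower {2}, C = 7. Verdict: logarithm (I6) applies (the logarithm: parameters (1,1;2), x = 3/7). Exact value: (-49/3) * ln(4/7).

The tell: from the first term 7: the constant factors (prefactor 7) combine into one prefactor.
Ratio: r(k) = (3/7) * (k+1) (k+1) / [(k+2) (k+1)] - rational; roots negated = parameters, x = (3/7), C = 7.


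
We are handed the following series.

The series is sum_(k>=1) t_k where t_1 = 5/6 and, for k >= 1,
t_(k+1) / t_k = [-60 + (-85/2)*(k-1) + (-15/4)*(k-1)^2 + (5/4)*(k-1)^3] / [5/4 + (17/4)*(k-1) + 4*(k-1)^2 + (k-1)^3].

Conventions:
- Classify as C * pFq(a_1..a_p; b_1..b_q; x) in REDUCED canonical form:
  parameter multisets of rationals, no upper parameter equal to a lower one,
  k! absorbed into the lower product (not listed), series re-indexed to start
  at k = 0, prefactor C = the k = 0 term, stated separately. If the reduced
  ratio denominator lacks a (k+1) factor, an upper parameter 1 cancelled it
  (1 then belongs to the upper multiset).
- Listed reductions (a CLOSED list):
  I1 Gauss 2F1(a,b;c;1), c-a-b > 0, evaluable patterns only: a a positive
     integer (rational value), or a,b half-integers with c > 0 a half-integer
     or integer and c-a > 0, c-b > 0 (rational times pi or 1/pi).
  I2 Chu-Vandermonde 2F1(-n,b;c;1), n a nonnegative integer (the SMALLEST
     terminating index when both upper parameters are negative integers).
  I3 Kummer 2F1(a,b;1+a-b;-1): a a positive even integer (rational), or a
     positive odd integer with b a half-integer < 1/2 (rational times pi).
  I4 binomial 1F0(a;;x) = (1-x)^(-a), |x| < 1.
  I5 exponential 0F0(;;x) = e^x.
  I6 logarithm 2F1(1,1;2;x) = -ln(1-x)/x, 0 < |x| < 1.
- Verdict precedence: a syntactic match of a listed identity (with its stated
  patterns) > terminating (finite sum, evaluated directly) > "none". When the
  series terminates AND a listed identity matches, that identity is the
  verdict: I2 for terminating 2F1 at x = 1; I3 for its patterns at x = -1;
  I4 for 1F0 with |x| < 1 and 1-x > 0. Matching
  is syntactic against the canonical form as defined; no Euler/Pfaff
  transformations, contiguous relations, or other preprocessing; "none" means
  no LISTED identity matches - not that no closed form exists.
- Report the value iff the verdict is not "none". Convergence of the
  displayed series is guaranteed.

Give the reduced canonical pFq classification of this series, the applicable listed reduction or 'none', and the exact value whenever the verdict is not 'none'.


Canonical form: C = 5/6 times 3F2 with upper {-8, 2, 3}, lower {1/2, 5/2}, x = 5/4. Verdict: terminating - no listed pattern fits, but -8 in the upper list cuts the series at k = 8; direct evaluation. Its exact value is 60513665/2496700206.

The tell: t_0 = 5/6 here, and factor the ratio over Q (prefactor 5/6): negated roots = parameters.
Term ratio: r(k) = (5/4) * (k-8) (k+2) (k+3) / [(k+1/2) (k+5/2) (k+1)] - rational in k, leading ratio (5/4); with t_0 = 5/6, classification follows.


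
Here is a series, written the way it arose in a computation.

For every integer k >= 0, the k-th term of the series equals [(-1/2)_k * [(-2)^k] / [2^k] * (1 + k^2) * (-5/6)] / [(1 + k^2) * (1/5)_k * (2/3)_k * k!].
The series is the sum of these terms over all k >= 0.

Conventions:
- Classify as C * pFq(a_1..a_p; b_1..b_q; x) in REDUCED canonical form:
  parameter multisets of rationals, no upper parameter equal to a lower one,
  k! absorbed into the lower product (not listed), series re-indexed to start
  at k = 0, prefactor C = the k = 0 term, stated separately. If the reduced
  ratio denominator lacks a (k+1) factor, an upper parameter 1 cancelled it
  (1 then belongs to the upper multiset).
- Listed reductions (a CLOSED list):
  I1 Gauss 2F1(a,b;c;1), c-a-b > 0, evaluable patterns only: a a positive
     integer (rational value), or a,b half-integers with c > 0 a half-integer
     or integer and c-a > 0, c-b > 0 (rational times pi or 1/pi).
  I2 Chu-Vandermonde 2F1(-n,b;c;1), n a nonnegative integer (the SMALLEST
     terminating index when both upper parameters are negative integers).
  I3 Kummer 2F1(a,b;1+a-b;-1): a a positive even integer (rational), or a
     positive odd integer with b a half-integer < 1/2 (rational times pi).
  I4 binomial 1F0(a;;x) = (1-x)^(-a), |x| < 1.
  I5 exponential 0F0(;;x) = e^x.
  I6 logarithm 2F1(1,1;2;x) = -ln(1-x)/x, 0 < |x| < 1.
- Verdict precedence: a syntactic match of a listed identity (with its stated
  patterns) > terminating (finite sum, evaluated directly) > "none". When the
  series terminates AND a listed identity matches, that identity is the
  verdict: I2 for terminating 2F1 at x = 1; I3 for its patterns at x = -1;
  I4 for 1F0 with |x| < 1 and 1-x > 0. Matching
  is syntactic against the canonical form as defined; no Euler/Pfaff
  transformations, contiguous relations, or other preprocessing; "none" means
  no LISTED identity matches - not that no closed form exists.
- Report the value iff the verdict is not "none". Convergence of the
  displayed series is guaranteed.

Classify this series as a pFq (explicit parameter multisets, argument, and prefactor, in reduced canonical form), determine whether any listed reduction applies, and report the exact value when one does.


x = -1 here; the reduced form reads 1F2, upper {-1/2}, lower {1/5, 2/3}, C = -5/6. Verdict: none. No listed pattern accepts 1F2(-1/2; 1/5, 2/3; -1).

Key observation: t_0 = -5/6 here, and the two k-th powers (C = -5/6, x = -1) combine into one argument.
Adjacent-term ratio: r(k) = (-1) * (k-1/2) / [(k+1/5) (k+2/3) (k+1)] - rational in k, leading ratio (-1); with t_0 = -5/6, classification follows.


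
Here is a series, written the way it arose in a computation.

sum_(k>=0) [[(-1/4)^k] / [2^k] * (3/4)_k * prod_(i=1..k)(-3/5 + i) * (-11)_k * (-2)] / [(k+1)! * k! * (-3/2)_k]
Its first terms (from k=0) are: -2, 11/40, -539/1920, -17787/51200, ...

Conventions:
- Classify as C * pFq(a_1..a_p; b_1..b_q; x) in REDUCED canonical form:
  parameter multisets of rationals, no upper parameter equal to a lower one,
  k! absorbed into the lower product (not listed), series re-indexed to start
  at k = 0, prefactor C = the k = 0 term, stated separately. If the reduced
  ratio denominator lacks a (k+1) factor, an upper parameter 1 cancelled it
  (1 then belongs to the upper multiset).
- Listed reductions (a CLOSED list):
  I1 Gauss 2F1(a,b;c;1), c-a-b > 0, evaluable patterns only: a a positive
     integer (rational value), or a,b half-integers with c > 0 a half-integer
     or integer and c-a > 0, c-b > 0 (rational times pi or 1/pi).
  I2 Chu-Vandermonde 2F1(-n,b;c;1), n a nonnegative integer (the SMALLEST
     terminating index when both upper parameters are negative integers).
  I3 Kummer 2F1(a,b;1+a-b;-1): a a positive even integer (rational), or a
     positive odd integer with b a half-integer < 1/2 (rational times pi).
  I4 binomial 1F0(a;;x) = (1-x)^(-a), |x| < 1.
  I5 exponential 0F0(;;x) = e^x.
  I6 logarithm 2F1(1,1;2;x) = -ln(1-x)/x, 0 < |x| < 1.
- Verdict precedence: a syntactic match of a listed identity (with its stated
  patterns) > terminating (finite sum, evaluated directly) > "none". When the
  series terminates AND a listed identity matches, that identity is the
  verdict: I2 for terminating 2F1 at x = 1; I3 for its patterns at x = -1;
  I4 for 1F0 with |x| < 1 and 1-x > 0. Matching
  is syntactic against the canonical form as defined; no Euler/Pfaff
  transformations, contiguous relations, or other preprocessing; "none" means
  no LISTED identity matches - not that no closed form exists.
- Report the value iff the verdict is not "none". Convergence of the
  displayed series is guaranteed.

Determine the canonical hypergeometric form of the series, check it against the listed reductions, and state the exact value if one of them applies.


Structural cue: with t_0 = -2, the denominator's factorial ratio (prefactor -2) is a lower Pochhammer.
Term ratio: r(k) = (-1/8) * (k-11) (k+2/5) (k+3/4) / [(k-3/2) (k+2) (k+1)] ; factor over Q: parameters, x = (-1/8), and C = -2.

x = -1/8 here; the reduced form reads 3F2, upper {-11, 2/5, 3/4}, lower {-3/2, 2}, C = -2. Verdict: terminating (-11 upstairs). 12 nonzero terms in all; added directly. Exact value: -266240804461974222102371/104689827840000000000000.


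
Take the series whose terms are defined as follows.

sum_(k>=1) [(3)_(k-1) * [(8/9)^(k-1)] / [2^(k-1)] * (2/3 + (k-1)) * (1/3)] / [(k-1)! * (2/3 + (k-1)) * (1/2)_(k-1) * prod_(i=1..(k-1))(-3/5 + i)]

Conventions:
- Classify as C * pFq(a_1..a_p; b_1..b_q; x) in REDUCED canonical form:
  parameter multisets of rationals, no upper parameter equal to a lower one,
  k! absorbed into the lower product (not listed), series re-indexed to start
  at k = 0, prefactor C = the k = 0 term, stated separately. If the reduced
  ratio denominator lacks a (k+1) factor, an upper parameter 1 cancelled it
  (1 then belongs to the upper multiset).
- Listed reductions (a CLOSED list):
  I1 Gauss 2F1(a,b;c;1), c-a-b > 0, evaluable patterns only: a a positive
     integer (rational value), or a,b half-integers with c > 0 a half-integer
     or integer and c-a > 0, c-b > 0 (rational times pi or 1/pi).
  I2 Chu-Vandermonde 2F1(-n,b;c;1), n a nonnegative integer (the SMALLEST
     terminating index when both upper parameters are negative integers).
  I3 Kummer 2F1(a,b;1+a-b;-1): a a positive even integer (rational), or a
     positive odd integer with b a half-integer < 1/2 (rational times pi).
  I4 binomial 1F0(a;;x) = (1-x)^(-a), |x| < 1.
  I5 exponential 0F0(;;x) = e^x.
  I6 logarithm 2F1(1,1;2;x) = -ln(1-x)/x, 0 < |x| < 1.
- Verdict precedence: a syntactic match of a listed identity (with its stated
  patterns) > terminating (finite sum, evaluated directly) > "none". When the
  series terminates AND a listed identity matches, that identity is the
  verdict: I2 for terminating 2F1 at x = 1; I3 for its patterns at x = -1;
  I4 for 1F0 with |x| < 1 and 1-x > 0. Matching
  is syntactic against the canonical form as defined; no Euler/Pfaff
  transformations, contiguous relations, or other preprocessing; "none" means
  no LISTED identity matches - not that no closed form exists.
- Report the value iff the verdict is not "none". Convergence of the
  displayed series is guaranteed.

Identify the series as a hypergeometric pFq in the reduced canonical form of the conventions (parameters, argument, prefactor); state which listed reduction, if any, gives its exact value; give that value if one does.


Reduced: x = 4/9, 1F2, upper = {3}, lower = {2/5, 1/2}, C = 1/3. Verdict: none. No listed pattern accepts 1F2(3; 2/5, 1/2; 4/9).

First insight: t_0 = 1/3 here, and the two k-th powers (C = 1/3) combine into one argument.
Consecutive-term ratio: r(k) = (4/9) * (k+3) / [(k+2/5) (k+1/2) (k+1)] - rational in k. x = (4/9); t_0 = 1/3; negate the roots.


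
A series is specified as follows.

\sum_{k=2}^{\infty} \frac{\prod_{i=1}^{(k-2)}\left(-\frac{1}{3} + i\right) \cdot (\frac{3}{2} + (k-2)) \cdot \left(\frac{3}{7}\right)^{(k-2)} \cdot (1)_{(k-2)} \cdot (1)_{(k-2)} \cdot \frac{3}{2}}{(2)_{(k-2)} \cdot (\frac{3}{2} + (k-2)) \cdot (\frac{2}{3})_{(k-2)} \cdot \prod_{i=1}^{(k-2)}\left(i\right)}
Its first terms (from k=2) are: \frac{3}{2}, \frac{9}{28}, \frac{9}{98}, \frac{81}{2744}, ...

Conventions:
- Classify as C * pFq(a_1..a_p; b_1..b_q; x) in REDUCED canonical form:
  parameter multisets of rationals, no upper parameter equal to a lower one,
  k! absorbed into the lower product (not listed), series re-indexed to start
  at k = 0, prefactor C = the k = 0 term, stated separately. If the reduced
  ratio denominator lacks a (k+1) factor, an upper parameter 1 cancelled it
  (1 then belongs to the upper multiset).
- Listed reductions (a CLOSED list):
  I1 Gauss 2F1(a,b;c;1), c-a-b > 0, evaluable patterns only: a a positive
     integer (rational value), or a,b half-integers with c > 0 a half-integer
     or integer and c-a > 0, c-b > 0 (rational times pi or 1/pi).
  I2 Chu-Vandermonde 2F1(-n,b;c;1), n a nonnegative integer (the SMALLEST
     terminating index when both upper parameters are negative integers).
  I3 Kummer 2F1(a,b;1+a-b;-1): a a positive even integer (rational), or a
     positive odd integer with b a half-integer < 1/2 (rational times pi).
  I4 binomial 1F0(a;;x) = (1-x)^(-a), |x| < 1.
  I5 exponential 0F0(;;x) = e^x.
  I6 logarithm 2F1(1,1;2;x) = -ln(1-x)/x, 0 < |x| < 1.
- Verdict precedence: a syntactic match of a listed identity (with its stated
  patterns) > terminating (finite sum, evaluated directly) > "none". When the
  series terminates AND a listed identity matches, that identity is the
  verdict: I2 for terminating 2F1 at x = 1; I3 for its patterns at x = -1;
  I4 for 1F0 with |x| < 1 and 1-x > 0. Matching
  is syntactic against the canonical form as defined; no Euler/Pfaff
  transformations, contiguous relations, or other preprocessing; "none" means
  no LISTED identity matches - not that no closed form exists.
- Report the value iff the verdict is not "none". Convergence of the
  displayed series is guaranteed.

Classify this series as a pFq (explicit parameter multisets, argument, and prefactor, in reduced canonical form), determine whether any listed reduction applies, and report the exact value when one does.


First insight: t_0 being \frac{3}{2}, the running product (prefactor 3/2) telescopes to a rising factorial.
Step ratio: r(k) = \frac{3}{7} * (k+1) (k+1) / [(k+2) (k+1)] ; factor over Q: parameters, x = \frac{3}{7}, and C = \frac{3}{2}.

x = \frac{3}{7} here; the reduced form reads 2F1, upper {1, 1}, lower {2}, C = \frac{3}{2}. Verdict (x = \frac{3}{7}): the I6 logarithm reduction applies (the logarithm: parameters (1,1;2), x = \frac{3}{7}). Exact value: \left(-\frac{7}{2}\right) \cdot \ln\left(\frac{4}{7}\right).


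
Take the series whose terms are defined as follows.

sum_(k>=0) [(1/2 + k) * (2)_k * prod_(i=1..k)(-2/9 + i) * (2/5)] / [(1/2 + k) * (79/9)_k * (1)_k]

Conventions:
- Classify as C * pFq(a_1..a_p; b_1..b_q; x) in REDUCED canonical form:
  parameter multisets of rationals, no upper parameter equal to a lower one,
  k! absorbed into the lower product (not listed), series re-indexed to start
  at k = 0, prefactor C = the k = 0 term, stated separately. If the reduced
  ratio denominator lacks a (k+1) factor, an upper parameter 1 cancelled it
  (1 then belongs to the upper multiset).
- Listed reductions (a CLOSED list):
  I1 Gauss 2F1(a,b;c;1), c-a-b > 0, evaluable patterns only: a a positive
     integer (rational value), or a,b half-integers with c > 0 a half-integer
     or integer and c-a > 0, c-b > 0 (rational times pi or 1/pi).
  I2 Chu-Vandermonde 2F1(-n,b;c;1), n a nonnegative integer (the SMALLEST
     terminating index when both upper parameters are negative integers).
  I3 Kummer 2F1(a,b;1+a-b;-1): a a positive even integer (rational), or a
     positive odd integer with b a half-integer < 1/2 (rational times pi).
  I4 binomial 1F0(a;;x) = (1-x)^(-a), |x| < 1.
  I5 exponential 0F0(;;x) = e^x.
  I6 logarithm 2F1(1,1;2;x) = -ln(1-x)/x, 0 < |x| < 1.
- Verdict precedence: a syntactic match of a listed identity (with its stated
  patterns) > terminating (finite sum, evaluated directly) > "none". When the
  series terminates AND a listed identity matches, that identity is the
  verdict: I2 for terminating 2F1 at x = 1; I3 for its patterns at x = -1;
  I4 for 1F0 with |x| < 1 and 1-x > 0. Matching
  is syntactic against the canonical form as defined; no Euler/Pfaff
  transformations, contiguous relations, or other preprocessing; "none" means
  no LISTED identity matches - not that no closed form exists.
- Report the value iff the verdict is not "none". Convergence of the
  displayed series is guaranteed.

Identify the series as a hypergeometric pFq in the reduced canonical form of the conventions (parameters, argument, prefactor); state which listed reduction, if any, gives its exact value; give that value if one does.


x = 1 here; the reduced form reads 2F1, upper {7/9, 2}, lower {79/9}, C = 2/5. Verdict: Gauss (I1, integer-parameter pattern) fires (x = 1: the Gamma ratio telescopes since c-a-b = 6 > 0 and a = 2 in Z>0). Value: 122/243.

The tell: with t_0 = 2/5, (1)_k (C = 2/5) is k! itself.
Consecutive-term ratio: r(k) = 1 * (k+7/9) (k+2) / [(k+79/9) (k+1)] - poly over poly, x = 1 from leading terms; C = 2/5 at k = 0.


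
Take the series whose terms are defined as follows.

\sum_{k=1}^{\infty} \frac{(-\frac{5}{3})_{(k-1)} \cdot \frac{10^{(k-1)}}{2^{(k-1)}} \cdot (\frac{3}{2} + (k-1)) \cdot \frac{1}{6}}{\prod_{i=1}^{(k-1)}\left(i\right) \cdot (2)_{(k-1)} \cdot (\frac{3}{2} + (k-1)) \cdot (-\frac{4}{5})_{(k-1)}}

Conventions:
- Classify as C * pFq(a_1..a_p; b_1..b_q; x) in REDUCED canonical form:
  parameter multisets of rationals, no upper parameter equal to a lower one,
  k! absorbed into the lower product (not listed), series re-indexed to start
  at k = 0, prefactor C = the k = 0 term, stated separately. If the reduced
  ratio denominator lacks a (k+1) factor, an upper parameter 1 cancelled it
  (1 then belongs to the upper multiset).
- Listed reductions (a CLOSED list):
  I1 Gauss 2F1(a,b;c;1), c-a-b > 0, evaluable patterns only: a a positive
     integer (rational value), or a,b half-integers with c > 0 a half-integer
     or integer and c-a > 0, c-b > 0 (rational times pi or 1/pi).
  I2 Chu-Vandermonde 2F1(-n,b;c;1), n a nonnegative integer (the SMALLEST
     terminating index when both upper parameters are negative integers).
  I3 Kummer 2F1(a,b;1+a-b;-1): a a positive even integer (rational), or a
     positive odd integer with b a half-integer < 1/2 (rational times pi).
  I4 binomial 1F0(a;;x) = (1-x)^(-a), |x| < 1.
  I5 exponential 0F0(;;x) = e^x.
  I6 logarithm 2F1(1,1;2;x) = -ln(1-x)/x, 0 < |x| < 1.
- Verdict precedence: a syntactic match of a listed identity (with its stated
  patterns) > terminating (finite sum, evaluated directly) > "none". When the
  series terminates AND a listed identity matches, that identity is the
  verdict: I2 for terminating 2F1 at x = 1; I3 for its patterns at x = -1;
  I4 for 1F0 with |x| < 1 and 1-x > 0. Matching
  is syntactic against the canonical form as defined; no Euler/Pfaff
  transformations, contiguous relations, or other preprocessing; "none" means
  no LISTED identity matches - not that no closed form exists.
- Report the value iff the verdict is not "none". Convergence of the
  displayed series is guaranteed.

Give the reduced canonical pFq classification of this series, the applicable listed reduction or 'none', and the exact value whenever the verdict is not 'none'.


At argument 5: a 1F2 with upper {-\frac{5}{3}}, lower {-\frac{4}{5}, 2}, scaled by C = \frac{1}{6}. Verdict: none - this 1F2 at x = 5 matches no listed pattern, and upper {-\frac{5}{3}} holds no stopper.

Key step: x = 5 and k + 3/2 divides numerator and denominator alike; prefactor 1/6 after cancelling.
Step ratio: r(k) = 5 * (k-\frac{5}{3}) / [(k-\frac{4}{5}) (k+2) (k+1)] - rational in k. x = 5; t_0 = \frac{1}{6}; negate the roots.


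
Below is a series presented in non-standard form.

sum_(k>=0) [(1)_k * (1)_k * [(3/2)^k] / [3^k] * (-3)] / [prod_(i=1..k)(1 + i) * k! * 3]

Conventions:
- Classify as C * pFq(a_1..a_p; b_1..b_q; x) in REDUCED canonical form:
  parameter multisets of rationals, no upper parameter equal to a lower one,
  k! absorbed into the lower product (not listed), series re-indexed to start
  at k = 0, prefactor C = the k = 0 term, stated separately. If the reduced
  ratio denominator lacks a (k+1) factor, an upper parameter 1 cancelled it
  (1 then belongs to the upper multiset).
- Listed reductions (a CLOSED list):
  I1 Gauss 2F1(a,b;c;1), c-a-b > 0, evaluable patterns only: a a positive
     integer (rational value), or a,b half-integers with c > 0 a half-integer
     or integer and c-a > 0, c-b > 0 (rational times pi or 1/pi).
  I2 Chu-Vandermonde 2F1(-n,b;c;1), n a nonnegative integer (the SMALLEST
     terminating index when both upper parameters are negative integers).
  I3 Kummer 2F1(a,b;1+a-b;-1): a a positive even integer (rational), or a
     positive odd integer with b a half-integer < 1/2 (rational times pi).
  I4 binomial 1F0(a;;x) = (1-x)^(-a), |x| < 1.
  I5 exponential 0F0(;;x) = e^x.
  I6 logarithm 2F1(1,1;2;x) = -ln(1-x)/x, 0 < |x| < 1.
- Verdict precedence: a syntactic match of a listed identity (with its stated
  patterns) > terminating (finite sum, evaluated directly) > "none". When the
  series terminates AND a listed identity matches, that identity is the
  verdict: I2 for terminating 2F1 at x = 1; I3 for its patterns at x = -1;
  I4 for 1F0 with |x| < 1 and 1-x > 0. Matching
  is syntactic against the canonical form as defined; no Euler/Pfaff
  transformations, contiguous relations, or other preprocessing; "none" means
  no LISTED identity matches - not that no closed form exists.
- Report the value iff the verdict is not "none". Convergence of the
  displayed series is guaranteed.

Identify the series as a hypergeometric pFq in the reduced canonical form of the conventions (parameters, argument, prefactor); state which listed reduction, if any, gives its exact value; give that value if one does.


With C = -1: the canonical form is 2F1(1, 1; 2; 1/2). Verdict: the logarithmic series (I6) matches (the logarithm: parameters (1,1;2), x = 1/2). Hence: 2 * ln(1/2).

Structural cue: t_0 being -1, the two k-th powers (C = -1) combine into one argument.
Consecutive-term ratio: r(k) = (1/2) * (k+1) (k+1) / [(k+2) (k+1)] - rational in k. x = (1/2); t_0 = -1; negate the roots.


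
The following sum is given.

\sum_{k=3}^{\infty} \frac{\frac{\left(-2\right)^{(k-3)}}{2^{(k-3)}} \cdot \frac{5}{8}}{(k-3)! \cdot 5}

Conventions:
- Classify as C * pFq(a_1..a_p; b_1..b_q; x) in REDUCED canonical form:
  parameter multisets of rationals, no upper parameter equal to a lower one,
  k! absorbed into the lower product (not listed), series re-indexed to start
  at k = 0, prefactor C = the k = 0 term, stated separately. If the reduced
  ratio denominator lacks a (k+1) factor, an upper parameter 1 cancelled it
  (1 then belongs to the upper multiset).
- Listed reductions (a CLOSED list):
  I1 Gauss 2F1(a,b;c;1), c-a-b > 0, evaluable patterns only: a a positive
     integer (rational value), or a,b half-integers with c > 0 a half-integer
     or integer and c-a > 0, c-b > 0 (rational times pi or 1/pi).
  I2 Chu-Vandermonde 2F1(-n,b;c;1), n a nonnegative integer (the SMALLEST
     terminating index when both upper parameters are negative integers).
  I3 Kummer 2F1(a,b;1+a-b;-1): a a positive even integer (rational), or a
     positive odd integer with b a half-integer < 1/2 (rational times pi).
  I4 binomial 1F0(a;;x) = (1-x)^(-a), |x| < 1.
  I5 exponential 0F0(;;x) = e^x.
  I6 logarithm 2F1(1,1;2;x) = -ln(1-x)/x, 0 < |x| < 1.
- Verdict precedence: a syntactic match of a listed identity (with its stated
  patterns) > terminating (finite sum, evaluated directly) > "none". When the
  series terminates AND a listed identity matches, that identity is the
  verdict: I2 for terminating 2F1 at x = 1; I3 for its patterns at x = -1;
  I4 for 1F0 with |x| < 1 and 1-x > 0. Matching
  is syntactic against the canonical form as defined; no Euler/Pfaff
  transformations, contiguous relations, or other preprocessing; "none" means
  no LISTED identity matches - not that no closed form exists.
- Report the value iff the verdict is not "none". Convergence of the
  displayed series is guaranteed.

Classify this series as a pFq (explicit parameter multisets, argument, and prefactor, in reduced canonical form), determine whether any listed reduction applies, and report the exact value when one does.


This is \frac{1}{8} * 0F0(-; -; -1) in reduced canonical form. Verdict (x = -1): exponential (I5) applies (the 0F0 exponential series at x = -1). Value: \frac{1}{8} \cdot e^{-1}.

Key observation: t_0 = \frac{1}{8} here, and the constant factors (C = 1/8) combine into one prefactor.
Adjacent-term ratio: r(k) = -1 * 1 / [(k+1)] ; factor over Q: parameters, x = -1, and C = \frac{1}{8}.
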